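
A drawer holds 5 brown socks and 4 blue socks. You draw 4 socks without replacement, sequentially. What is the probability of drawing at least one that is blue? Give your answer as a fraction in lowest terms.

P(no blue) = 5/9 × 4/8 × 3/7 × 2/6 = 120/3024 = 5/126.
P(at least one) = 1 − 5/126 = 121/126.

121/126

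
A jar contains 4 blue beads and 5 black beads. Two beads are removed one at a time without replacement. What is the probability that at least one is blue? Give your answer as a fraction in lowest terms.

P(no blue) = 5/9 × 4/8 = 20/72 = 5/18.
P(at least one) = 1 − 5/18 = 13/18.

13/18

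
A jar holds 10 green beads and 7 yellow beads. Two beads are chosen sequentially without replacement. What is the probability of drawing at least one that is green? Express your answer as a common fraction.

115/136

P(no green) = 7/17 × 6/16 = 42/272 = 21/136.
P(at least one) = 1 − 21/136 = 115/136.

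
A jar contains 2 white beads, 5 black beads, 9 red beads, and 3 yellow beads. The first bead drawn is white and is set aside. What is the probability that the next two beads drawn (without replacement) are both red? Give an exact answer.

4/17

After the first draw, 9 of the remaining 18 beads are red.
P = 9/18 × 8/17 = 72/306 = 4/17.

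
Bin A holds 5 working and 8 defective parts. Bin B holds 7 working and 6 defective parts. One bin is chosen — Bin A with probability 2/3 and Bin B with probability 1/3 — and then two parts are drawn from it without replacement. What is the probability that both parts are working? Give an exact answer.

From Bin A: P(both working) = (5/13)(4/12) = 5/39.
From Bin B: P(both working) = (7/13)(6/12) = 7/26.
Total probability = (2/3)(5/39) + (1/3)(7/26) = 41/234.

41/234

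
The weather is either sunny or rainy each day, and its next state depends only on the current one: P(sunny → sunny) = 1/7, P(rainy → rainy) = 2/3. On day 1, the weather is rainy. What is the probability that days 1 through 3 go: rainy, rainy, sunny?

2/9

Day 1 is given. For each transition, use the conditional probability from the current state:
P(rainy | rainy) = 2/3; P(sunny | rainy) = 1/3.
P = 2/3 × 1/3 = 2/9.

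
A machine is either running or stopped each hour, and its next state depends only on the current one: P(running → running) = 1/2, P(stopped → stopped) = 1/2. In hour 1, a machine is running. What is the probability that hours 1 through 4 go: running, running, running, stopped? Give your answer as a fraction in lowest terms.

Hour 1 is given. For each transition, use the conditional probability from the current state:
P(running | running) = 1/2; P(running | running) = 1/2; P(stopped | running) = 1/2.
P = 1/2 × 1/2 × 1/2 = 1/8.

1/8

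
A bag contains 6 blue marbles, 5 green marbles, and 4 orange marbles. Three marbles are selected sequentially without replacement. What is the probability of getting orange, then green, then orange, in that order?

2/91

Each draw changes the counts, so multiply the conditional probabilities along the sequence:
P = 4/15 × 5/14 × 3/13 = 60/2730 = 2/91.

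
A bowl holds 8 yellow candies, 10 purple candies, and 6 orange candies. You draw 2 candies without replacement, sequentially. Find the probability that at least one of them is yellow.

P(no yellow) = 16/24 × 15/23 = 240/552 = 10/23.
P(at least one) = 1 − 10/23 = 13/23.

13/23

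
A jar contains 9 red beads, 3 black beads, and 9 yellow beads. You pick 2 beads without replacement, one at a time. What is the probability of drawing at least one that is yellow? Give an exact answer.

24/35

P(no yellow) = 12/21 × 11/20 = 132/420 = 11/35.
P(at least one) = 1 − 11/35 = 24/35.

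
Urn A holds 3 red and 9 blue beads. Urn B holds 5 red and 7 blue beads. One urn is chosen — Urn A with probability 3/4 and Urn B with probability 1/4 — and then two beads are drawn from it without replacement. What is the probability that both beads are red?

19/264

From Urn A: P(both red) = (3/12)(2/11) = 1/22.
From Urn B: P(both red) = (5/12)(4/11) = 5/33.
Total probability = (3/4)(1/22) + (1/4)(5/33) = 19/264.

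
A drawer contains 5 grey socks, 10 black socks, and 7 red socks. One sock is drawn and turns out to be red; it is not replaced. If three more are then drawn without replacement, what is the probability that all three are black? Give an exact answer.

After the first draw, 10 of the remaining 21 socks are black.
P = 10/21 × 9/20 × 8/19 = 720/7980 = 12/133.

12/133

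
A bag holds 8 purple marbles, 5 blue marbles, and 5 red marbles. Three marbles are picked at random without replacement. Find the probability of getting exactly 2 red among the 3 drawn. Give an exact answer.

One ordering (red drawn first) has probability 5/18 × 4/17 × 13/16 = 260/4896 = 65/1224.
There are C(3,2) = 3 such orderings, each equally likely, so P = 3 × 65/1224 = 65/408.

65/408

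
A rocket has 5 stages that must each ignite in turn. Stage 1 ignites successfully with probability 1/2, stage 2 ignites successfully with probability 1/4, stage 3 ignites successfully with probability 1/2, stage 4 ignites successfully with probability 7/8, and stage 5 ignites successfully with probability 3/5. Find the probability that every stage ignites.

The events are sequential, so multiply the conditional probabilities:
P = 1/2 × 1/4 × 1/2 × 7/8 × 3/5 = 21/640.

21/640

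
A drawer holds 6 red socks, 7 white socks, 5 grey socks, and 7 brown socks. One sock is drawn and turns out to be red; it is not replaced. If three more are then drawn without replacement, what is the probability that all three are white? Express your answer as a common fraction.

35/2024

With the first sock removed, 7 white remain out of 24.
P = 7/24 × 6/23 × 5/22 = 210/12144 = 35/2024.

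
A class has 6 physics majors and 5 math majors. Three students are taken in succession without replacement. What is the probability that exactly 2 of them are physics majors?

5/11

One ordering (physics majors drawn first) has probability 6/11 × 5/10 × 5/9 = 150/990 = 5/33.
There are C(3,2) = 3 such orderings, each equally likely, so P = 3 × 5/33 = 5/11.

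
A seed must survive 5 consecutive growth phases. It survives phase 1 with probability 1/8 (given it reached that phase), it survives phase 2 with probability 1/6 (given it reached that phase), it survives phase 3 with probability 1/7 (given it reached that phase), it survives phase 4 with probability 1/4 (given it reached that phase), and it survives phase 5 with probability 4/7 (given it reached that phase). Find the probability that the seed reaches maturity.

Each stage is reached only if all earlier stages succeed, so
P = 1/8 × 1/6 × 1/7 × 1/4 × 4/7 = 4/9408 = 1/2352.

1/2352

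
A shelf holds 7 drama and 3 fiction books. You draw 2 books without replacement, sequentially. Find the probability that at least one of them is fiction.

8/15

P(no fiction) = 7/10 × 6/9 = 42/90 = 7/15.
P(at least one) = 1 − 7/15 = 8/15.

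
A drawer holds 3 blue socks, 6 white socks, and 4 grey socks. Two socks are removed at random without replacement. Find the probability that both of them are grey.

P(every draw is grey) = 4/13 × 3/12 = 12/156 = 1/13.

1/13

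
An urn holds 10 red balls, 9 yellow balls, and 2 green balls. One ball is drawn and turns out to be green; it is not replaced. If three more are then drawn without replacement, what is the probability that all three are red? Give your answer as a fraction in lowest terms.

After the first draw, 10 of the remaining 20 balls are red.
P = 10/20 × 9/19 × 8/18 = 720/6840 = 2/19.

2/19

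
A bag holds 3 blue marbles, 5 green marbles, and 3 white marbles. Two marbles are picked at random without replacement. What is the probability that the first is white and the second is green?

Each draw changes the counts, so multiply the conditional probabilities along the sequence:
P = 3/11 × 5/10 = 15/110 = 3/22.

3/22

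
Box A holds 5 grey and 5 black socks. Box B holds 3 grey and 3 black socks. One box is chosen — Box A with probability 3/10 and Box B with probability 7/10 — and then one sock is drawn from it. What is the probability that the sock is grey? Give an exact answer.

From Box A: P(grey) = 5/10.
From Box B: P(grey) = 3/6.
Total probability = (3/10)(5/10) + (7/10)(3/6) = 1/2.

1/2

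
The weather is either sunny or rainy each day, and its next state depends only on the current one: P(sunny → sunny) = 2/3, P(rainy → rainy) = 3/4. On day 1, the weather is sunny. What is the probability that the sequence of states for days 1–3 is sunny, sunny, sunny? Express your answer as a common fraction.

Day 1 is given. For each transition, use the conditional probability from the current state:
P(sunny | sunny) = 2/3; P(sunny | sunny) = 2/3.
P = 2/3 × 2/3 = 4/9.

4/9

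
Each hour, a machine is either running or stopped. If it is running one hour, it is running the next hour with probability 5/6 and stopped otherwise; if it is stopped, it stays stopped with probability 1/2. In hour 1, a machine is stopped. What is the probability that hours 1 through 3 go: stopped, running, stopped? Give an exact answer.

Hour 1 is given. For each transition, use the conditional probability from the current state:
P(running | stopped) = 1/2; P(stopped | running) = 1/6.
P = 1/2 × 1/6 = 1/12.

1/12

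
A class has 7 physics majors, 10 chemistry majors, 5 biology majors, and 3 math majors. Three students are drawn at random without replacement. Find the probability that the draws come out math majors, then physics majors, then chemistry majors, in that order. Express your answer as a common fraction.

Chain rule:
P = 3/25 × 7/24 × 10/23 = 210/13800 = 7/460.

7/460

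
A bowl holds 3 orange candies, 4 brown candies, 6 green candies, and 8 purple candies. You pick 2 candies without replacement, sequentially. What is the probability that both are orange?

1/70

P(all orange) = 3/21 × 2/20 = 6/420 = 1/70.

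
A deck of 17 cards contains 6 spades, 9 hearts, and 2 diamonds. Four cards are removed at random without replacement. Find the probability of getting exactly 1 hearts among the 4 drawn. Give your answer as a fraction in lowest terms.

One ordering (a heart drawn first) has probability 9/17 × 8/16 × 7/15 × 6/14 = 3024/57120 = 9/170.
There are C(4,1) = 4 such orderings, each equally likely, so P = 4 × 9/170 = 18/85.

18/85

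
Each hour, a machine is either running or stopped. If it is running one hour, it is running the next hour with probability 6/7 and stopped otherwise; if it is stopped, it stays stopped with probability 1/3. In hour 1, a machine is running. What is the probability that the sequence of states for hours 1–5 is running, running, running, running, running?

1296/2401

Hour 1 is given. For each transition, use the conditional probability from the current state:
P(running | running) = 6/7; P(running | running) = 6/7; P(running | running) = 6/7; P(running | running) = 6/7.
P = 6/7 × 6/7 × 6/7 × 6/7 = 1296/2401.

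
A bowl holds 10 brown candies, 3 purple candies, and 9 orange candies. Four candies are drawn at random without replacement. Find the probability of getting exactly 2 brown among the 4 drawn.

One ordering (brown drawn first) has probability 10/22 × 9/21 × 12/20 × 11/19 = 11880/175560 = 9/133.
There are C(4,2) = 6 such orderings, each equally likely, so P = 6 × 9/133 = 54/133.

54/133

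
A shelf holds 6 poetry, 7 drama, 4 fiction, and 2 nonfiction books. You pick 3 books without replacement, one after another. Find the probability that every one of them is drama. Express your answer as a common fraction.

P(every draw is drama) = 7/19 × 6/18 × 5/17 = 210/5814 = 35/969.

35/969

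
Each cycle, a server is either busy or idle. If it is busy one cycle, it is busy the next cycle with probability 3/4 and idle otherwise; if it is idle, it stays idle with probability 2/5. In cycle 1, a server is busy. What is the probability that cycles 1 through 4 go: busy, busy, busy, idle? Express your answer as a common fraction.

Cycle 1 is given. For each transition, use the conditional probability from the current state:
P(busy | busy) = 3/4; P(busy | busy) = 3/4; P(idle | busy) = 1/4.
P = 3/4 × 3/4 × 1/4 = 9/64.

9/64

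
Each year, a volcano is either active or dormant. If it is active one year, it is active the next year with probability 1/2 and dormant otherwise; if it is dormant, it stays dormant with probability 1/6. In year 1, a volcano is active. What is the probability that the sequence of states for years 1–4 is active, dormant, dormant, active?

Year 1 is given. For each transition, use the conditional probability from the current state:
P(dormant | active) = 1/2; P(dormant | dormant) = 1/6; P(active | dormant) = 5/6.
P = 1/2 × 1/6 × 5/6 = 5/72.

5/72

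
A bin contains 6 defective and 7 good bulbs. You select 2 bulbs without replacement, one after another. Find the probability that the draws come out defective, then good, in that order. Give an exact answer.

7/26

Multiply the probability of each draw given the previous ones:
P = 6/13 × 7/12 = 42/156 = 7/26.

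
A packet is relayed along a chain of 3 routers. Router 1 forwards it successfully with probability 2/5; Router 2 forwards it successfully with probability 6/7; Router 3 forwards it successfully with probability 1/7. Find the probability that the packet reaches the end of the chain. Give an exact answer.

Multiplying along the chain,
P = 2/5 × 6/7 × 1/7 = 12/245.

12/245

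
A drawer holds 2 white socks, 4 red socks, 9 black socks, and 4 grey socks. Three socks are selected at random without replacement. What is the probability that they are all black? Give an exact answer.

28/323

P = 9/19 × 8/18 × 7/17 = 504/5814 = 28/323.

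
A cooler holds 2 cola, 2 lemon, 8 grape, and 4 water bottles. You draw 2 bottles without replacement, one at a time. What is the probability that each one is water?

1/20

P(all water) = 4/16 × 3/15 = 12/240 = 1/20.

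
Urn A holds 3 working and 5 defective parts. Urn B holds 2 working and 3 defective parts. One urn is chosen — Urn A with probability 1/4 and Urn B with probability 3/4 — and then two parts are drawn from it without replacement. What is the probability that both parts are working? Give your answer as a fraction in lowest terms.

From Urn A: P(both working) = (3/8)(2/7) = 3/28.
From Urn B: P(both working) = (2/5)(1/4) = 1/10.
Total probability = (1/4)(3/28) + (3/4)(1/10) = 57/560.

57/560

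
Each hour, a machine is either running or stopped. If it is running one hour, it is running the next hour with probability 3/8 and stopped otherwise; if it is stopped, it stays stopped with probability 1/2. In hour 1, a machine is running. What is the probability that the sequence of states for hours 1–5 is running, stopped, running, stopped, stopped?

Hour 1 is given. For each transition, use the conditional probability from the current state:
P(stopped | running) = 5/8; P(running | stopped) = 1/2; P(stopped | running) = 5/8; P(stopped | stopped) = 1/2.
P = 5/8 × 1/2 × 5/8 × 1/2 = 25/256.

25/256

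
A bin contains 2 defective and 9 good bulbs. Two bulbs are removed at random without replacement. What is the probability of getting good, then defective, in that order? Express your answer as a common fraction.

Multiply the probability of each draw given the previous ones:
P = 9/11 × 2/10 = 18/110 = 9/55.

9/55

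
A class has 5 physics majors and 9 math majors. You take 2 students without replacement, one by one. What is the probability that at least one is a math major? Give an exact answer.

81/91

P(no math majors) = 5/14 × 4/13 = 20/182 = 10/91.
P(at least one) = 1 − 10/91 = 81/91.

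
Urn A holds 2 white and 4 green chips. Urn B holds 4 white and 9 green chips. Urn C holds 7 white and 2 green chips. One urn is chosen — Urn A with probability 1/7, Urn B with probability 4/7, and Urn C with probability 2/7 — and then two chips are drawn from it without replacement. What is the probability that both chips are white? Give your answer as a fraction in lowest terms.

From Urn A: P(both white) = (2/6)(1/5) = 1/15.
From Urn B: P(both white) = (4/13)(3/12) = 1/13.
From Urn C: P(both white) = (7/9)(6/8) = 7/12.
Total probability = (1/7)(1/15) + (4/7)(1/13) + (2/7)(7/12) = 601/2730.

601/2730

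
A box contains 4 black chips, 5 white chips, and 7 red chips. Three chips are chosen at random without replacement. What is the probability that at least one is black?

P(no black) = 12/16 × 11/15 × 10/14 = 1320/3360 = 11/28.
P(at least one) = 1 − 11/28 = 17/28.

17/28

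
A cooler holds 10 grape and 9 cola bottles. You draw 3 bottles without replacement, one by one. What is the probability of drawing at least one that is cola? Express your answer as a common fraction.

P(no cola) = 10/19 × 9/18 × 8/17 = 720/5814 = 40/323.
P(at least one) = 1 − 40/323 = 283/323.

283/323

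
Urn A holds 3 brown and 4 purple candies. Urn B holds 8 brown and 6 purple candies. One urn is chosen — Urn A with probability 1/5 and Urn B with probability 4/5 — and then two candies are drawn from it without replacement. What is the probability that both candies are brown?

25/91

From Urn A: P(both brown) = (3/7)(2/6) = 1/7.
From Urn B: P(both brown) = (8/14)(7/13) = 4/13.
Total probability = (1/5)(1/7) + (4/5)(4/13) = 25/91.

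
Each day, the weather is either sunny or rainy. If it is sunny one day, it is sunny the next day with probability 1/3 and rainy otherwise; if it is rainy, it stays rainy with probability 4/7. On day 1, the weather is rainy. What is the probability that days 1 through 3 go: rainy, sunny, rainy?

2/7

Day 1 is given. For each transition, use the conditional probability from the current state:
P(sunny | rainy) = 3/7; P(rainy | sunny) = 2/3.
P = 3/7 × 2/3 = 6/21 = 2/7.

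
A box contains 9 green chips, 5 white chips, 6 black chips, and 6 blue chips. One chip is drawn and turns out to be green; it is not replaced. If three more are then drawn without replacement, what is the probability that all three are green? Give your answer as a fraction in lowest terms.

14/575

With the first chip removed, 8 green remain out of 25.
P = 8/25 × 7/24 × 6/23 = 336/13800 = 14/575.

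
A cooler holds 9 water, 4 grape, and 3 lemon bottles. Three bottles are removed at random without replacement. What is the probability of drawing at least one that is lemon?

P(no lemon) = 13/16 × 12/15 × 11/14 = 1716/3360 = 143/280.
P(at least one) = 1 − 143/280 = 137/280.

137/280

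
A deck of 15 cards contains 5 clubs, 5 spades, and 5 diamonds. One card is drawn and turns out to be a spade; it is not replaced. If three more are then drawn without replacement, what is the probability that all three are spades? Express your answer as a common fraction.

1/91

After the first draw, 4 of the remaining 14 cards are spades.
P = 4/14 × 3/13 × 2/12 = 24/2184 = 1/91.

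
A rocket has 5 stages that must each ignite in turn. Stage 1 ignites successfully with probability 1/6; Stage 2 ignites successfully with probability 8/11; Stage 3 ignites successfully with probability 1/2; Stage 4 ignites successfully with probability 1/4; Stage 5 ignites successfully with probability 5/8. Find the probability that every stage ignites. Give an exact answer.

5/528

The events are sequential, so multiply the conditional probabilities:
P = 1/6 × 8/11 × 1/2 × 1/4 × 5/8 = 40/4224 = 5/528.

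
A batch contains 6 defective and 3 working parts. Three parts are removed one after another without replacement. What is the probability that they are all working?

1/84

P(every draw is working) = 3/9 × 2/8 × 1/7 = 6/504 = 1/84.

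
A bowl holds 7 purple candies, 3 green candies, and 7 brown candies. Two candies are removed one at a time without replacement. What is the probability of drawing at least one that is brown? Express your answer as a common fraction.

91/136

P(no brown) = 10/17 × 9/16 = 90/272 = 45/136.
P(at least one) = 1 − 45/136 = 91/136.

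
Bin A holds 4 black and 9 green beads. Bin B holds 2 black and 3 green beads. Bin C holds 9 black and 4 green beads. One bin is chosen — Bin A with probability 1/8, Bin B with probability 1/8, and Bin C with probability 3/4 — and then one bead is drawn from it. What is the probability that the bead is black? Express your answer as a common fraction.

From Bin A: P(black) = 4/13.
From Bin B: P(black) = 2/5.
From Bin C: P(black) = 9/13.
Total probability = (1/8)(4/13) + (1/8)(2/5) + (3/4)(9/13) = 79/130.

79/130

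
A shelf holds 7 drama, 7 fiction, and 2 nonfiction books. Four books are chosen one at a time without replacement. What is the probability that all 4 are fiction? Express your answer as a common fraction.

1/52

P(every draw is fiction) = 7/16 × 6/15 × 5/14 × 4/13 = 840/43680 = 1/52.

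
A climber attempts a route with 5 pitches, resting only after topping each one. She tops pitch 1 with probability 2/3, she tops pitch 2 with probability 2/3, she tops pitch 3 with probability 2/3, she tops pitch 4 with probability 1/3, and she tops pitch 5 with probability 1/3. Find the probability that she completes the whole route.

The events are sequential, so multiply the conditional probabilities:
P = 2/3 × 2/3 × 2/3 × 1/3 × 1/3 = 8/243.

8/243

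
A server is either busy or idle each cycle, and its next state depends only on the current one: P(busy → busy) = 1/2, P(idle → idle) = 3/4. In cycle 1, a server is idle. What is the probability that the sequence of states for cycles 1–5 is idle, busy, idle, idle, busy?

Cycle 1 is given. For each transition, use the conditional probability from the current state:
P(busy | idle) = 1/4; P(idle | busy) = 1/2; P(idle | idle) = 3/4; P(busy | idle) = 1/4.
P = 1/4 × 1/2 × 3/4 × 1/4 = 3/128.

3/128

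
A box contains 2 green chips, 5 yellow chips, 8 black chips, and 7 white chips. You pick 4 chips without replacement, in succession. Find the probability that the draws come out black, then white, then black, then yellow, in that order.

7/627

Chain rule:
P = 8/22 × 7/21 × 7/20 × 5/19 = 1960/175560 = 7/627.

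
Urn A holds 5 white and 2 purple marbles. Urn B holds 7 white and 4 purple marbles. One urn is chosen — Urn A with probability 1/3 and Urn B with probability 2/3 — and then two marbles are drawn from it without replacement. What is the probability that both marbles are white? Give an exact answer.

From Urn A: P(both white) = (5/7)(4/6) = 10/21.
From Urn B: P(both white) = (7/11)(6/10) = 21/55.
Total probability = (1/3)(10/21) + (2/3)(21/55) = 1432/3465.

1432/3465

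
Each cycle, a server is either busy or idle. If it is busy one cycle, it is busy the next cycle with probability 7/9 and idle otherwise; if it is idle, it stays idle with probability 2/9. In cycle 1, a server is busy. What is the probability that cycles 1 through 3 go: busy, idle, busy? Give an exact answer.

14/81

Cycle 1 is given. For each transition, use the conditional probability from the current state:
P(idle | busy) = 2/9; P(busy | idle) = 7/9.
P = 2/9 × 7/9 = 14/81.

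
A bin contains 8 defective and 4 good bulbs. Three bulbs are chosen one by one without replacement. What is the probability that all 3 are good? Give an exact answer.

P(every draw is good) = 4/12 × 3/11 × 2/10 = 24/1320 = 1/55.

1/55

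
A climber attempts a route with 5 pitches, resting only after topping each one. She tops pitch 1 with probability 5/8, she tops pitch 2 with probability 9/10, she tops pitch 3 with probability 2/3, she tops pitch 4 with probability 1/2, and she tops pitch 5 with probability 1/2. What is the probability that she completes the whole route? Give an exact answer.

3/32

Multiplying along the chain,
P = 5/8 × 9/10 × 2/3 × 1/2 × 1/2 = 90/960 = 3/32.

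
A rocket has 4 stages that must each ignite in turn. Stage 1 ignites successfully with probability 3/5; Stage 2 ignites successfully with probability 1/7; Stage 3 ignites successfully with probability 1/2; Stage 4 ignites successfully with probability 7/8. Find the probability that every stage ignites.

Each stage is reached only if all earlier stages succeed, so
P = 3/5 × 1/7 × 1/2 × 7/8 = 21/560 = 3/80.

3/80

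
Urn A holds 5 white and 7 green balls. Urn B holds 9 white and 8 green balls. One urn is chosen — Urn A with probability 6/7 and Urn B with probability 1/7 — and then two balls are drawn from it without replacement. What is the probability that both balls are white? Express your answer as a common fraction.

439/2618

From Urn A: P(both white) = (5/12)(4/11) = 5/33.
From Urn B: P(both white) = (9/17)(8/16) = 9/34.
Total probability = (6/7)(5/33) + (1/7)(9/34) = 439/2618.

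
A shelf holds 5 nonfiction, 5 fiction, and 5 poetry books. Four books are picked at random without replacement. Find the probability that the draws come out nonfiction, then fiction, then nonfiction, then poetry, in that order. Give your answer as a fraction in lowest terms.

Multiply the probability of each draw given the previous ones:
P = 5/15 × 5/14 × 4/13 × 5/12 = 500/32760 = 25/1638.

25/1638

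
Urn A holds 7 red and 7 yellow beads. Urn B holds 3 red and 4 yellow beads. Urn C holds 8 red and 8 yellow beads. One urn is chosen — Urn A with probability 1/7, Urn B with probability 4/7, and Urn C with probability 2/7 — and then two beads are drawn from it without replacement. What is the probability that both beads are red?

From Urn A: P(both red) = (7/14)(6/13) = 3/13.
From Urn B: P(both red) = (3/7)(2/6) = 1/7.
From Urn C: P(both red) = (8/16)(7/15) = 7/30.
Total probability = (1/7)(3/13) + (4/7)(1/7) + (2/7)(7/30) = 1732/9555.

1732/9555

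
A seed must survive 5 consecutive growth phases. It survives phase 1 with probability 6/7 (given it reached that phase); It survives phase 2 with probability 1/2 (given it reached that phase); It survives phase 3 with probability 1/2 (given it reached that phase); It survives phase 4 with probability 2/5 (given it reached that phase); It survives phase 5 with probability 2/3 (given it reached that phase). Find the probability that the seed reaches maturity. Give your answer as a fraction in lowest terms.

2/35

Each stage is reached only if all earlier stages succeed, so
P = 6/7 × 1/2 × 1/2 × 2/5 × 2/3 = 24/420 = 2/35.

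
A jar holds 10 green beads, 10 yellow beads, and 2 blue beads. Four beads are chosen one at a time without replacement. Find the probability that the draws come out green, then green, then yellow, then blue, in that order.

Chain rule:
P = 10/22 × 9/21 × 10/20 × 2/19 = 1800/175560 = 15/1463.

15/1463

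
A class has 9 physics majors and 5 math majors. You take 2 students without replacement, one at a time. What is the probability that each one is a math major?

10/91

P(every draw is a math major) = 5/14 × 4/13 = 20/182 = 10/91.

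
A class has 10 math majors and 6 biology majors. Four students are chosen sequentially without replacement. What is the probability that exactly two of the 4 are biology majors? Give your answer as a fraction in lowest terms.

135/364

One ordering (biology majors drawn first) has probability 6/16 × 5/15 × 10/14 × 9/13 = 2700/43680 = 45/728.
There are C(4,2) = 6 such orderings, each equally likely, so P = 6 × 45/728 = 135/364.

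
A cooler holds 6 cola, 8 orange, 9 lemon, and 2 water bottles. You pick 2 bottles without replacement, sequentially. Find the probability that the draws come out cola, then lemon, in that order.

Chain rule:
P = 6/25 × 9/24 = 54/600 = 9/100.

9/100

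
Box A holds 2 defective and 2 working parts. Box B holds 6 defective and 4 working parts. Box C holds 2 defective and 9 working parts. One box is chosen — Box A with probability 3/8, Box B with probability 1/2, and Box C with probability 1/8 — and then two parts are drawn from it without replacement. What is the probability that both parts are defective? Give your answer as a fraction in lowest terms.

From Box A: P(both defective) = (2/4)(1/3) = 1/6.
From Box B: P(both defective) = (6/10)(5/9) = 1/3.
From Box C: P(both defective) = (2/11)(1/10) = 1/55.
Total probability = (3/8)(1/6) + (1/2)(1/3) + (1/8)(1/55) = 611/2640.

611/2640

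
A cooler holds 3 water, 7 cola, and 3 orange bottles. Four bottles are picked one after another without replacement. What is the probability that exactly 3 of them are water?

One ordering (water drawn first) has probability 3/13 × 2/12 × 1/11 × 10/10 = 60/17160 = 1/286.
There are C(4,3) = 4 such orderings, each equally likely, so P = 4 × 1/286 = 2/143.

2/143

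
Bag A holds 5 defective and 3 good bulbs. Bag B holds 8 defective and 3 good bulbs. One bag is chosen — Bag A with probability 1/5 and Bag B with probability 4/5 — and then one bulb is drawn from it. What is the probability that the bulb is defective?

From Bag A: P(defective) = 5/8.
From Bag B: P(defective) = 8/11.
Total probability = (1/5)(5/8) + (4/5)(8/11) = 311/440.

311/440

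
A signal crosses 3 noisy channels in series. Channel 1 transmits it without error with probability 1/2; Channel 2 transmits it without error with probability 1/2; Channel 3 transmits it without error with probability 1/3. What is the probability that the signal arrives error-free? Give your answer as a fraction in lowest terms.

1/12

Each stage is reached only if all earlier stages succeed, so
P = 1/2 × 1/2 × 1/3 = 1/12.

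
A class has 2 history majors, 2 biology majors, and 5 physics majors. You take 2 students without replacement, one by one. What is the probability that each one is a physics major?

P = 5/9 × 4/8 = 20/72 = 5/18.

5/18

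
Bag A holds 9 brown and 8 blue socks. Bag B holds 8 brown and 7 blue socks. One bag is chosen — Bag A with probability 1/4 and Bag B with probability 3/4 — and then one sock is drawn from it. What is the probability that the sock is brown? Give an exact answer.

181/340

From Bag A: P(brown) = 9/17.
From Bag B: P(brown) = 8/15.
Total probability = (1/4)(9/17) + (3/4)(8/15) = 181/340.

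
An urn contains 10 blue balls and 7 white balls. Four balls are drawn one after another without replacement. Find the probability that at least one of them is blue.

67/68

P(no blue) = 7/17 × 6/16 × 5/15 × 4/14 = 840/57120 = 1/68.
P(at least one) = 1 − 1/68 = 67/68.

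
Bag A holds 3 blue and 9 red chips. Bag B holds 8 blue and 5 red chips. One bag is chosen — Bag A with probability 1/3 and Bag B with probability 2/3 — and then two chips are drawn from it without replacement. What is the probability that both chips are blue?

655/2574

From Bag A: P(both blue) = (3/12)(2/11) = 1/22.
From Bag B: P(both blue) = (8/13)(7/12) = 14/39.
Total probability = (1/3)(1/22) + (2/3)(14/39) = 655/2574.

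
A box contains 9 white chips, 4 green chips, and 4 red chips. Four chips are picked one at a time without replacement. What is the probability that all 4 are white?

9/170

P(every draw is white) = 9/17 × 8/16 × 7/15 × 6/14 = 3024/57120 = 9/170.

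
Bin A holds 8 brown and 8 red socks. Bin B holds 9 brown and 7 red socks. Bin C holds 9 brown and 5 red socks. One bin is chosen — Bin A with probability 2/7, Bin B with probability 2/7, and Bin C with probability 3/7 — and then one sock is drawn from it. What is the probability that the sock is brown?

227/392

From Bin A: P(brown) = 8/16.
From Bin B: P(brown) = 9/16.
From Bin C: P(brown) = 9/14.
Total probability = (2/7)(8/16) + (2/7)(9/16) + (3/7)(9/14) = 227/392.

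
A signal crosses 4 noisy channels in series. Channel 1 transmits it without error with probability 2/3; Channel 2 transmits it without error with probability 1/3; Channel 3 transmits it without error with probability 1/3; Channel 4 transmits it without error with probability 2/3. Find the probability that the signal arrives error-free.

The events are sequential, so multiply the conditional probabilities:
P = 2/3 × 1/3 × 1/3 × 2/3 = 4/81.

4/81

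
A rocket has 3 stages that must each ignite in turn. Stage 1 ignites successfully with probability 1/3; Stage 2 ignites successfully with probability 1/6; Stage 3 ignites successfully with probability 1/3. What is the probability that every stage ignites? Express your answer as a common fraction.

Multiplying along the chain,
P = 1/3 × 1/6 × 1/3 = 1/54.

1/54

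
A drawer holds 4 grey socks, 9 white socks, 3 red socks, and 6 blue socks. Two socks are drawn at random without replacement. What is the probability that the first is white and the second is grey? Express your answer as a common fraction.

Multiply the probability of each draw given the previous ones:
P = 9/22 × 4/21 = 36/462 = 6/77.

6/77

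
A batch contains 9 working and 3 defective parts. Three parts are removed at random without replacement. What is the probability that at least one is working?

219/220

P(no working) = 3/12 × 2/11 × 1/10 = 6/1320 = 1/220.
P(at least one) = 1 − 1/220 = 219/220.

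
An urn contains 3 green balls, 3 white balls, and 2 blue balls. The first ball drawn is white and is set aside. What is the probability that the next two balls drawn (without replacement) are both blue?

After the first draw, 2 of the remaining 7 balls are blue.
P = 2/7 × 1/6 = 2/42 = 1/21.

1/21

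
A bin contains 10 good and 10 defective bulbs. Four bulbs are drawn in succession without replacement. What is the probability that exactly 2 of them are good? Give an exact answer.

One ordering (good drawn first) has probability 10/20 × 9/19 × 10/18 × 9/17 = 8100/116280 = 45/646.
There are C(4,2) = 6 such orderings, each equally likely, so P = 6 × 45/646 = 135/323.

135/323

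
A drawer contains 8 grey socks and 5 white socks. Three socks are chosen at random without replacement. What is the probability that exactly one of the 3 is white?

70/143

One ordering (white drawn first) has probability 5/13 × 8/12 × 7/11 = 280/1716 = 70/429.
There are C(3,1) = 3 such orderings, each equally likely, so P = 3 × 70/429 = 70/143.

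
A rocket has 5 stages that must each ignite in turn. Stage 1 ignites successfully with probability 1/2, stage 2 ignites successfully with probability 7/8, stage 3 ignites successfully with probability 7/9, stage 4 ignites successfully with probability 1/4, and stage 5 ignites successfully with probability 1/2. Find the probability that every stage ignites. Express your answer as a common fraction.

The events are sequential, so multiply the conditional probabilities:
P = 1/2 × 7/8 × 7/9 × 1/4 × 1/2 = 49/1152.

49/1152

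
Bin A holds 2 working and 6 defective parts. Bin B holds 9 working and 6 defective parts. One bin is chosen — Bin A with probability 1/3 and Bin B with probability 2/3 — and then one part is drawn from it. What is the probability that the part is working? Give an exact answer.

29/60

From Bin A: P(working) = 2/8.
From Bin B: P(working) = 9/15.
Total probability = (1/3)(2/8) + (2/3)(9/15) = 29/60.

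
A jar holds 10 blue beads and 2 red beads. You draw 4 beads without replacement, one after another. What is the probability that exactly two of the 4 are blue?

One ordering (blue drawn first) has probability 10/12 × 9/11 × 2/10 × 1/9 = 180/11880 = 1/66.
There are C(4,2) = 6 such orderings, each equally likely, so P = 6 × 1/66 = 1/11.

1/11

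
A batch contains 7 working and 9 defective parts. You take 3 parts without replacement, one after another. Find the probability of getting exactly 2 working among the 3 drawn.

One ordering (working drawn first) has probability 7/16 × 6/15 × 9/14 = 378/3360 = 9/80.
There are C(3,2) = 3 such orderings, each equally likely, so P = 3 × 9/80 = 27/80.

27/80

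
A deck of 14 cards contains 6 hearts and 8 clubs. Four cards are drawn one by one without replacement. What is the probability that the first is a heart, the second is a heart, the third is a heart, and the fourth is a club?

40/1001

Multiply the probability of each draw given the previous ones:
P = 6/14 × 5/13 × 4/12 × 8/11 = 960/24024 = 40/1001.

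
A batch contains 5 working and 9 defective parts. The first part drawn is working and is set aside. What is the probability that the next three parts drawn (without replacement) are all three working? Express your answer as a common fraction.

2/143

After the first draw, 4 of the remaining 13 parts are working.
P = 4/13 × 3/12 × 2/11 = 24/1716 = 2/143.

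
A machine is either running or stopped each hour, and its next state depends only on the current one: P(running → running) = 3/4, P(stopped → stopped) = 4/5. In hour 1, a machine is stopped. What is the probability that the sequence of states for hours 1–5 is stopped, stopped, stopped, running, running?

Hour 1 is given. For each transition, use the conditional probability from the current state:
P(stopped | stopped) = 4/5; P(stopped | stopped) = 4/5; P(running | stopped) = 1/5; P(running | running) = 3/4.
P = 4/5 × 4/5 × 1/5 × 3/4 = 48/500 = 12/125.

12/125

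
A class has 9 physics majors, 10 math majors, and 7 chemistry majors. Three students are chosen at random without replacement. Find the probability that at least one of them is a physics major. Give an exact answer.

48/65

P(no physics majors) = 17/26 × 16/25 × 15/24 = 4080/15600 = 17/65.
P(at least one) = 1 − 17/65 = 48/65.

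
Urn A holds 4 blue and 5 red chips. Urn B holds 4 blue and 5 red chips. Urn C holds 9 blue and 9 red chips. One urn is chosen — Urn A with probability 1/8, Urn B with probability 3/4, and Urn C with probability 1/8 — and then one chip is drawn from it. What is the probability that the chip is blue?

65/144

From Urn A: P(blue) = 4/9.
From Urn B: P(blue) = 4/9.
From Urn C: P(blue) = 9/18.
Total probability = (1/8)(4/9) + (3/4)(4/9) + (1/8)(9/18) = 65/144.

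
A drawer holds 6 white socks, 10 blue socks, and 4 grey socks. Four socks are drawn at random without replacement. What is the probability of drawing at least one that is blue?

P(no blue) = 10/20 × 9/19 × 8/18 × 7/17 = 5040/116280 = 14/323.
P(at least one) = 1 − 14/323 = 309/323.

309/323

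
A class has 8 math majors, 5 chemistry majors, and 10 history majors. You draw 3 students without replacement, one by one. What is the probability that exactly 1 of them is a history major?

780/1771

One ordering (a history major drawn first) has probability 10/23 × 13/22 × 12/21 = 1560/10626 = 260/1771.
There are C(3,1) = 3 such orderings, each equally likely, so P = 3 × 260/1771 = 780/1771.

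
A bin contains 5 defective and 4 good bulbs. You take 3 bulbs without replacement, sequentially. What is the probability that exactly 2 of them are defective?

One ordering (defective drawn first) has probability 5/9 × 4/8 × 4/7 = 80/504 = 10/63.
There are C(3,2) = 3 such orderings, each equally likely, so P = 3 × 10/63 = 10/21.

10/21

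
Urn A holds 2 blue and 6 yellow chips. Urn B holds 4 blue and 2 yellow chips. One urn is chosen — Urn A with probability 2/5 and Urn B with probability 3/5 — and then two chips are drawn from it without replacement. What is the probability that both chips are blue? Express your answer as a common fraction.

From Urn A: P(both blue) = (2/8)(1/7) = 1/28.
From Urn B: P(both blue) = (4/6)(3/5) = 2/5.
Total probability = (2/5)(1/28) + (3/5)(2/5) = 89/350.

89/350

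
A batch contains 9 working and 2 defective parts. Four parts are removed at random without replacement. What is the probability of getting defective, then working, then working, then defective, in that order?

Each draw changes the counts, so multiply the conditional probabilities along the sequence:
P = 2/11 × 9/10 × 8/9 × 1/8 = 144/7920 = 1/55.

1/55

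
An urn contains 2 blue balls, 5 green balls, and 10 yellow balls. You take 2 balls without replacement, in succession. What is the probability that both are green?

5/68

P(all green) = 5/17 × 4/16 = 20/272 = 5/68.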